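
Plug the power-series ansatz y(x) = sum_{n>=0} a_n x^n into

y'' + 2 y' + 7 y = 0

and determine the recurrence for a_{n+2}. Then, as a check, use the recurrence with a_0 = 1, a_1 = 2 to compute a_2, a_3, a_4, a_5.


Substitute y = sum_n a_n x^n.
y''(x) has coefficient (n+2)(n+1) a_{n+2} at x^n;
2 y'(x) has coefficient 2 (n+1) a_{n+1} at x^n;
7 y(x) has coefficient 7 a_n at x^n.
Matching x^n: (n+2)(n+1) a_{n+2} + 2 (n+1) a_{n+1} + 7 a_n = 0.
Thus a_{n+2} = [-2 (n+1) a_{n+1} - 7 a_n] / ((n+1)(n+2)).

Check with a_0 = 1, a_1 = 2 (apply the recurrence for n = 0, 1, 2, 3): a_0 = 1, a_1 = 2, a_2 = -11/2, a_3 = 4/3, a_4 = 61/24, a_5 = -89/60.

a_(n+2) = [-2 (n+1) a_(n+1) - 7 a_n] / ((n+1)(n+2)); check: a_0 = 1, a_1 = 2, a_2 = -11/2, a_3 = 4/3, a_4 = 61/24, a_5 = -89/60


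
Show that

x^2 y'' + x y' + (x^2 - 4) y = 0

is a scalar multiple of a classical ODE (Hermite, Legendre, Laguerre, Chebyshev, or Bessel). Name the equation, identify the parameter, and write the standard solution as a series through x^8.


The equation is already in a standard form:  x^2 y'' + x y' + (x^2 - 4) y = 0.
This matches the Bessel equation x^2 y'' + x y' + (x^2 - nu^2) y = 0 with nu^2 = 4, so nu = 2; the solution bounded at x = 0 is J_2(x).
Frobenius at x = 0: indicial roots ±nu; for r = nu the recurrence k(k + 2nu) c_k = -c_{k-2} gives the standard series J_nu(x) = sum_{k>=0} (-1)^k / (k! (k+nu)!) (x/2)^(2k+nu). Evaluate the first 4 terms:
  k = 0: (-1)^0 / (0! * 2! * 2^2) x^2 = 1/(1*2*4) x^2 = (1/8) x^2
  k = 1: (-1)^1 / (1! * 3! * 2^4) x^4 = -1/(1*6*16) x^4 = (-1/96) x^4
  k = 2: (-1)^2 / (2! * 4! * 2^6) x^6 = 1/(2*24*64) x^6 = (1/3072) x^6
  k = 3: (-1)^3 / (3! * 5! * 2^8) x^8 = -1/(6*120*256) x^8 = (-1/184320) x^8
Hence J_2(x) = -x^8/184320 + x^6/3072 - x^4/96 + x^2/8 + ....

J_2(x); series = -x^8/184320 + x^6/3072 - x^4/96 + x^2/8


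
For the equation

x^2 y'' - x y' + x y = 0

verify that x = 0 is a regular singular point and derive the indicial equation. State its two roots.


Divide by x^2 to reach normal form y'' + P_1(x) y' + P_2(x) y = 0 with P_1(x) = -1/x and P_2(x) = 1/x.
x = 0 is a singular point because the y'-coefficient -1/x has a pole at x = 0 and the y-coefficient 1/x has a pole at x = 0.
It is a regular singular point because x P_1(x) = p(x) = -1 and x^2 P_2(x) = q(x) = x are polynomials, hence analytic at x = 0.
p(0) = -1,  q(0) = 0.
Indicial equation: r(r-1) + p(0) r + q(0) = 0, i.e. r^2 + (p(0) - 1) r + q(0) = 0, i.e. r^2 - 2 r = 0.
Discriminant: (-2)^2 - 4(0) = 4, so r = (2 ± 2)/2.
Solving: r_1 = 2, r_2 = 0.

indicial: r^2 - 2 r = 0; roots r_1 = 2, r_2 = 0


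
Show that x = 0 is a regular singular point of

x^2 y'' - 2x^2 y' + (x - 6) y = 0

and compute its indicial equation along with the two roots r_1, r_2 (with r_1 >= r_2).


Divide by x^2 to reach normal form y'' + P_1(x) y' + P_2(x) y = 0 with P_1(x) = -2 and P_2(x) = 1/x - 6/x^2.
x = 0 is a singular point because the y-coefficient 1/x - 6/x^2 has a pole at x = 0.
It is a regular singular point because x P_1(x) = p(x) = -2x and x^2 P_2(x) = q(x) = x - 6 are polynomials, hence analytic at x = 0.
p(0) = 0,  q(0) = -6.
Indicial equation: r(r-1) + p(0) r + q(0) = 0, i.e. r^2 + (p(0) - 1) r + q(0) = 0, i.e. r^2 - 1 r - 6 = 0.
Discriminant: (-1)^2 - 4(-6) = 25, so r = (1 ± 5)/2.
Solving: r_1 = 3, r_2 = -2.

indicial: r^2 - 1 r - 6 = 0; roots r_1 = 3, r_2 = -2


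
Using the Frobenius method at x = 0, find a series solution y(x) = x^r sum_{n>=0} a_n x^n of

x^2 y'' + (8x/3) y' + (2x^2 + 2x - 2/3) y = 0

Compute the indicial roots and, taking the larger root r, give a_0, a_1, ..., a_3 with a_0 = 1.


Write in Frobenius form y'' + (p(x)/x) y' + (q(x)/x^2) y = 0:
  p(x) = 8/3,  q(x) = 2x^2 + 2x - 2/3.
Indicial equation: r(r-1) + (8/3) r + (-2/3) = 0 -> roots r_1 = 1/3, r_2 = -2.
Take r = r_1 = 1/3. Let y(x) = x^r sum_{n>=0} a_n x^n with a_0 = 1.
Substitute y = x^r sum a_n x^n and match x^{r+n}. The recurrence is
  D(n) a_n + 2 a_{n-1} + 2 a_{n-2} = 0,  where D(n) = (r+n)(r+n-1) + (8/3)(r+n) + (-2/3).
  a_n = [-2 a_{n-1} - 2 a_{n-2}] / D(n).
Since the indicial polynomial factors as (r - r_1)(r - r_2), D(n) = (r_1 + n - r_1)(r_1 + n - r_2) = n(n + 7/3).
Evaluating step by step (a_0 = 1):
  n = 1: D(1) = 1(1 + 7/3) = 10/3; numerator = -2(1) = -2; a_1 = (-2)/(10/3) = -3/5
  n = 2: D(2) = 2(2 + 7/3) = 26/3; numerator = -2(-3/5) - 2(1) = -4/5; a_2 = (-4/5)/(26/3) = -6/65
  n = 3: D(3) = 3(3 + 7/3) = 16; numerator = -2(-6/65) - 2(-3/5) = 18/13; a_3 = (18/13)/(16) = 9/104

r = 1/3; a_0 = 1; a_1 = -3/5; a_2 = -6/65; a_3 = 9/104


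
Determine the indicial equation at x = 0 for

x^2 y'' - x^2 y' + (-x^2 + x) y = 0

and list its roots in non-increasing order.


Divide by x^2 to reach normal form y'' + P_1(x) y' + P_2(x) y = 0 with P_1(x) = -1 and P_2(x) = -1 + 1/x.
x = 0 is a singular point because the y-coefficient -1 + 1/x has a pole at x = 0.
It is a regular singular point because x P_1(x) = p(x) = -x and x^2 P_2(x) = q(x) = -x^2 + x are polynomials, hence analytic at x = 0.
p(0) = 0,  q(0) = 0.
Indicial equation: r(r-1) + p(0) r + q(0) = 0, i.e. r^2 + (p(0) - 1) r + q(0) = 0, i.e. r^2 - 1 r = 0.
Discriminant: (-1)^2 - 4(0) = 1, so r = (1 ± 1)/2.
Solving: r_1 = 1, r_2 = 0.

indicial: r^2 - 1 r = 0; roots r_1 = 1, r_2 = 0


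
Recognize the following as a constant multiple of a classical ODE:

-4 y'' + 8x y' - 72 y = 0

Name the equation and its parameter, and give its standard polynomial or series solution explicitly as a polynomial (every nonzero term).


All three coefficients share the factor -4; dividing through by -4 gives  y'' - 2x y' + 18 y = 0.
This matches the Hermite equation y'' - 2x y' + 2n y = 0 with 2n = 18, so n = 9; the polynomial solution is H_9(x).
With y = sum_k a_k x^k, matching x^k gives (k+2)(k+1) a_{k+2} = 2(k - n) a_k = 2(k - 9) a_k. The right side vanishes at k = 9, so the series with the parity of 9 terminates at degree 9.
Standard normalization: leading coefficient of H_n is 2^n, so a_9 = 2^9 = 512. Work downward with a_k = (k+1)(k+2) a_{k+2} / (2(k - n)):
  a_7 = (8)(9)(512) / (2(7 - 9)) = 36864/(-4) = -9216
  a_5 = (6)(7)(-9216) / (2(5 - 9)) = -387072/(-8) = 48384
  a_3 = (4)(5)(48384) / (2(3 - 9)) = 967680/(-12) = -80640
  a_1 = (2)(3)(-80640) / (2(1 - 9)) = -483840/(-16) = 30240
Hence H_9(x) = 512 x^9 - 9216 x^7 + 48384 x^5 - 80640 x^3 + 30240 x.

H_9(x); series = 512 x^9 - 9216 x^7 + 48384 x^5 - 80640 x^3 + 30240 x


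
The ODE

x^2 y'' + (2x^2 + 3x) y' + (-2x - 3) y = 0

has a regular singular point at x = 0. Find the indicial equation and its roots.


Divide by x^2 to reach normal form y'' + P_1(x) y' + P_2(x) y = 0 with P_1(x) = 2 + 3/x and P_2(x) = -2/x - 3/x^2.
x = 0 is a singular point because the y'-coefficient 2 + 3/x has a pole at x = 0 and the y-coefficient -2/x - 3/x^2 has a pole at x = 0.
It is a regular singular point because x P_1(x) = p(x) = 2x + 3 and x^2 P_2(x) = q(x) = -2x - 3 are polynomials, hence analytic at x = 0.
p(0) = 3,  q(0) = -3.
Indicial equation: r(r-1) + p(0) r + q(0) = 0, i.e. r^2 + (p(0) - 1) r + q(0) = 0, i.e. r^2 + 2 r - 3 = 0.
Discriminant: (2)^2 - 4(-3) = 16, so r = (-2 ± 4)/2.
Solving: r_1 = 1, r_2 = -3.

indicial: r^2 + 2 r - 3 = 0; roots r_1 = 1, r_2 = -3


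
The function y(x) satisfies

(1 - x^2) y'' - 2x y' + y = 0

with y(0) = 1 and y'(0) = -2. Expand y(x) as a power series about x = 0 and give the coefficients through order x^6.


Ansatz: y(x) = sum_{n>=0} a_n x^n, so y'(x) = sum_{n>=1} n a_n x^(n-1) and y''(x) = sum_{n>=2} n(n-1) a_n x^(n-2).
Substitute into P(x) y'' + Q(x) y' + R(x) y = 0 with P(x) = 1 - x^2, Q(x) = -2x, R(x) = 1, and match powers of x.
Initial conditions: a_0 = 1, a_1 = -2.
Setting the coefficient of each power of x to zero and solving order by order (substituting the coefficients already found):
  x^0: 2 a_2 + a_0 = 0  ->  2 a_2 = -a_0 = -1  ->  a_2 = -1/2
  x^1: 6 a_3 - a_1 = 0  ->  6 a_3 = a_1 = -2  ->  a_3 = -1/3
  x^2: 12 a_4 - 5 a_2 = 0  ->  12 a_4 = 5 a_2 = -5/2  ->  a_4 = -5/24
  x^3: 20 a_5 - 11 a_3 = 0  ->  20 a_5 = 11 a_3 = -11/3  ->  a_5 = -11/60
  x^4: 30 a_6 - 19 a_4 = 0  ->  30 a_6 = 19 a_4 = -95/24  ->  a_6 = -19/144
Truncated series: y(x) = 1 - 2 x - (1/2) x^2 - (1/3) x^3 - (5/24) x^4 - (11/60) x^5 - (19/144) x^6 + O(x^7).

a_0 = 1; a_1 = -2; a_2 = -1/2; a_3 = -1/3; a_4 = -5/24; a_5 = -11/60; a_6 = -19/144


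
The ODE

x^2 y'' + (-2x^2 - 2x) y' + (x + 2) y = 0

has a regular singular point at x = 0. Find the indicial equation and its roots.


Divide by x^2 to reach normal form y'' + P_1(x) y' + P_2(x) y = 0 with P_1(x) = -2 - 2/x and P_2(x) = 1/x + 2/x^2.
x = 0 is a singular point because the y'-coefficient -2 - 2/x has a pole at x = 0 and the y-coefficient 1/x + 2/x^2 has a pole at x = 0.
It is a regular singular point because x P_1(x) = p(x) = -2x - 2 and x^2 P_2(x) = q(x) = x + 2 are polynomials, hence analytic at x = 0.
p(0) = -2,  q(0) = 2.
Indicial equation: r(r-1) + p(0) r + q(0) = 0, i.e. r^2 + (p(0) - 1) r + q(0) = 0, i.e. r^2 - 3 r + 2 = 0.
Discriminant: (-3)^2 - 4(2) = 1, so r = (3 ± 1)/2.
Solving: r_1 = 2, r_2 = 1.

indicial: r^2 - 3 r + 2 = 0; roots r_1 = 2, r_2 = 1


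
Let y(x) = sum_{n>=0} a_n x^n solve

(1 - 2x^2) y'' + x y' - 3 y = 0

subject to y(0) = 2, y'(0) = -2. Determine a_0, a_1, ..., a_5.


Ansatz: y(x) = sum_{n>=0} a_n x^n, so y'(x) = sum_{n>=1} n a_n x^(n-1) and y''(x) = sum_{n>=2} n(n-1) a_n x^(n-2).
Substitute into P(x) y'' + Q(x) y' + R(x) y = 0 with P(x) = 1 - 2x^2, Q(x) = x, R(x) = -3, and match powers of x.
Initial conditions: a_0 = 2, a_1 = -2.
Setting the coefficient of each power of x to zero and solving order by order (substituting the coefficients already found):
  x^0: 2 a_2 - 3 a_0 = 0  ->  2 a_2 = 3 a_0 = 6  ->  a_2 = 3
  x^1: 6 a_3 - 2 a_1 = 0  ->  6 a_3 = 2 a_1 = -4  ->  a_3 = -2/3
  x^2: 12 a_4 - 5 a_2 = 0  ->  12 a_4 = 5 a_2 = 15  ->  a_4 = 5/4
  x^3: 20 a_5 - 12 a_3 = 0  ->  20 a_5 = 12 a_3 = -8  ->  a_5 = -2/5
Truncated series: y(x) = 2 - 2 x + 3 x^2 - (2/3) x^3 + (5/4) x^4 - (2/5) x^5 + O(x^6).

a_0 = 2; a_1 = -2; a_2 = 3; a_3 = -2/3; a_4 = 5/4; a_5 = -2/5


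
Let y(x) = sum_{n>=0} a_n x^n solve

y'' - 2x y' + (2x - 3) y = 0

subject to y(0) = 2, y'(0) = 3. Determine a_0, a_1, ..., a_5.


Ansatz: y(x) = sum_{n>=0} a_n x^n, so y'(x) = sum_{n>=1} n a_n x^(n-1) and y''(x) = sum_{n>=2} n(n-1) a_n x^(n-2).
Substitute into P(x) y'' + Q(x) y' + R(x) y = 0 with P(x) = 1, Q(x) = -2x, R(x) = 2x - 3, and match powers of x.
Initial conditions: a_0 = 2, a_1 = 3.
Setting the coefficient of each power of x to zero and solving order by order (substituting the coefficients already found):
  x^0: 2 a_2 - 3 a_0 = 0  ->  2 a_2 = 3 a_0 = 6  ->  a_2 = 3
  x^1: 6 a_3 - 5 a_1 + 2 a_0 = 0  ->  6 a_3 = 5 a_1 - 2 a_0 = 11  ->  a_3 = 11/6
  x^2: 12 a_4 - 7 a_2 + 2 a_1 = 0  ->  12 a_4 = 7 a_2 - 2 a_1 = 15  ->  a_4 = 5/4
  x^3: 20 a_5 - 9 a_3 + 2 a_2 = 0  ->  20 a_5 = 9 a_3 - 2 a_2 = 21/2  ->  a_5 = 21/40
Truncated series: y(x) = 2 + 3 x + 3 x^2 + (11/6) x^3 + (5/4) x^4 + (21/40) x^5 + O(x^6).

a_0 = 2; a_1 = 3; a_2 = 3; a_3 = 11/6; a_4 = 5/4; a_5 = 21/40


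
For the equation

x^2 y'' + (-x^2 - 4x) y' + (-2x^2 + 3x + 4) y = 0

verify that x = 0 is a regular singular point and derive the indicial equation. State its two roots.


Divide by x^2 to reach normal form y'' + P_1(x) y' + P_2(x) y = 0 with P_1(x) = -1 - 4/x and P_2(x) = -2 + 3/x + 4/x^2.
x = 0 is a singular point because the y'-coefficient -1 - 4/x has a pole at x = 0 and the y-coefficient -2 + 3/x + 4/x^2 has a pole at x = 0.
It is a regular singular point because x P_1(x) = p(x) = -x - 4 and x^2 P_2(x) = q(x) = -2x^2 + 3x + 4 are polynomials, hence analytic at x = 0.
p(0) = -4,  q(0) = 4.
Indicial equation: r(r-1) + p(0) r + q(0) = 0, i.e. r^2 + (p(0) - 1) r + q(0) = 0, i.e. r^2 - 5 r + 4 = 0.
Discriminant: (-5)^2 - 4(4) = 9, so r = (5 ± 3)/2.
Solving: r_1 = 4, r_2 = 1.

indicial: r^2 - 5 r + 4 = 0; roots r_1 = 4, r_2 = 1


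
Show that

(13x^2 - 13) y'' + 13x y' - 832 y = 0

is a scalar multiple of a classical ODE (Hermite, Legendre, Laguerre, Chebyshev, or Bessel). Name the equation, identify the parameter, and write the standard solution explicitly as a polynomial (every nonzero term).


All three coefficients share the factor -13; dividing through by -13 gives  (1 - x^2) y'' - x y' + 64 y = 0.
This matches the Chebyshev equation (1 - x^2) y'' - x y' + n^2 y = 0 (note the -x y' term, not -2x y') with n^2 = 64, so n = 8; the polynomial solution is T_8(x).
With y = sum_k a_k x^k, matching x^k gives (k+2)(k+1) a_{k+2} = (k^2 - n^2) a_k = (k - 8)(k + 8) a_k. The right side vanishes at k = 8, so the series with the parity of 8 terminates at degree 8.
Standard normalization: leading coefficient of T_n is 2^(n-1), so a_8 = 2^7 = 128. Work downward with a_k = (k+1)(k+2) a_{k+2} / ((k - 8)(k + 8)):
  a_6 = (7)(8)(128) / ((6 - 8)(6 + 8)) = 7168/(-28) = -256
  a_4 = (5)(6)(-256) / ((4 - 8)(4 + 8)) = -7680/(-48) = 160
  a_2 = (3)(4)(160) / ((2 - 8)(2 + 8)) = 1920/(-60) = -32
  a_0 = (1)(2)(-32) / ((0 - 8)(0 + 8)) = -64/(-64) = 1
Hence T_8(x) = 128 x^8 - 256 x^6 + 160 x^4 - 32 x^2 + 1.

T_8(x); series = 128 x^8 - 256 x^6 + 160 x^4 - 32 x^2 + 1


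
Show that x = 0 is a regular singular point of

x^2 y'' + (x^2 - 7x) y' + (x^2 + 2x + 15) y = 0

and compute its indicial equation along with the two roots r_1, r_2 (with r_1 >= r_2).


Divide by x^2 to reach normal form y'' + P_1(x) y' + P_2(x) y = 0 with P_1(x) = 1 - 7/x and P_2(x) = 1 + 2/x + 15/x^2.
x = 0 is a singular point because the y'-coefficient 1 - 7/x has a pole at x = 0 and the y-coefficient 1 + 2/x + 15/x^2 has a pole at x = 0.
It is a regular singular point because x P_1(x) = p(x) = x - 7 and x^2 P_2(x) = q(x) = x^2 + 2x + 15 are polynomials, hence analytic at x = 0.
p(0) = -7,  q(0) = 15.
Indicial equation: r(r-1) + p(0) r + q(0) = 0, i.e. r^2 + (p(0) - 1) r + q(0) = 0, i.e. r^2 - 8 r + 15 = 0.
Discriminant: (-8)^2 - 4(15) = 4, so r = (8 ± 2)/2.
Solving: r_1 = 5, r_2 = 3.

indicial: r^2 - 8 r + 15 = 0; roots r_1 = 5, r_2 = 3


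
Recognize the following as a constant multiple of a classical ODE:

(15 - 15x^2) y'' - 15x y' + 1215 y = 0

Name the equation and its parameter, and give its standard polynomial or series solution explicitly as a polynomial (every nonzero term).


All three coefficients share the factor 15; dividing through by 15 gives  (1 - x^2) y'' - x y' + 81 y = 0.
This matches the Chebyshev equation (1 - x^2) y'' - x y' + n^2 y = 0 (note the -x y' term, not -2x y') with n^2 = 81, so n = 9; the polynomial solution is T_9(x).
With y = sum_k a_k x^k, matching x^k gives (k+2)(k+1) a_{k+2} = (k^2 - n^2) a_k = (k - 9)(k + 9) a_k. The right side vanishes at k = 9, so the series with the parity of 9 terminates at degree 9.
Standard normalization: leading coefficient of T_n is 2^(n-1), so a_9 = 2^8 = 256. Work downward with a_k = (k+1)(k+2) a_{k+2} / ((k - 9)(k + 9)):
  a_7 = (8)(9)(256) / ((7 - 9)(7 + 9)) = 18432/(-32) = -576
  a_5 = (6)(7)(-576) / ((5 - 9)(5 + 9)) = -24192/(-56) = 432
  a_3 = (4)(5)(432) / ((3 - 9)(3 + 9)) = 8640/(-72) = -120
  a_1 = (2)(3)(-120) / ((1 - 9)(1 + 9)) = -720/(-80) = 9
Hence T_9(x) = 256 x^9 - 576 x^7 + 432 x^5 - 120 x^3 + 9 x.

T_9(x); series = 256 x^9 - 576 x^7 + 432 x^5 - 120 x^3 + 9 x


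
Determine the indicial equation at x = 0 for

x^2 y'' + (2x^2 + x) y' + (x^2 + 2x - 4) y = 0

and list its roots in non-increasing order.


Divide by x^2 to reach normal form y'' + P_1(x) y' + P_2(x) y = 0 with P_1(x) = 2 + 1/x and P_2(x) = 1 + 2/x - 4/x^2.
x = 0 is a singular point because the y'-coefficient 2 + 1/x has a pole at x = 0 and the y-coefficient 1 + 2/x - 4/x^2 has a pole at x = 0.
It is a regular singular point because x P_1(x) = p(x) = 2x + 1 and x^2 P_2(x) = q(x) = x^2 + 2x - 4 are polynomials, hence analytic at x = 0.
p(0) = 1,  q(0) = -4.
Indicial equation: r(r-1) + p(0) r + q(0) = 0, i.e. r^2 + (p(0) - 1) r + q(0) = 0, i.e. r^2 - 4 = 0.
Discriminant: (0)^2 - 4(-4) = 16, so r = (0 ± 4)/2.
Solving: r_1 = 2, r_2 = -2.

indicial: r^2 - 4 = 0; roots r_1 = 2, r_2 = -2


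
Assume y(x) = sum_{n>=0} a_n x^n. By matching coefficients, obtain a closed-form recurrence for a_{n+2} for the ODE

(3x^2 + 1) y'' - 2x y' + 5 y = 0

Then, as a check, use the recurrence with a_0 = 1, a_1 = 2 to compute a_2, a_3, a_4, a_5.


Substitute y = sum_n a_n x^n.
(1 + 3 x^2) y'' contributes (n+2)(n+1) a_{n+2} + 3 n(n-1) a_n at x^n.
-2 x y'(x) contributes -2 n a_n at x^n.
5 y(x) contributes 5 a_n at x^n.
Matching x^n: (n+2)(n+1) a_{n+2} + (3 n(n-1) - 2 n + 5) a_n = 0.
Thus a_{n+2} = (-3 n(n-1) + 2 n - 5) / ((n+1)(n+2)) * a_n.

Check with a_0 = 1, a_1 = 2 (apply the recurrence for n = 0, 1, 2, 3): a_0 = 1, a_1 = 2, a_2 = -5/2, a_3 = -1, a_4 = 35/24, a_5 = 17/20.

a_(n+2) = (-3 n(n-1) + 2 n - 5) / ((n+1)(n+2)) * a_n; check: a_0 = 1, a_1 = 2, a_2 = -5/2, a_3 = -1, a_4 = 35/24, a_5 = 17/20


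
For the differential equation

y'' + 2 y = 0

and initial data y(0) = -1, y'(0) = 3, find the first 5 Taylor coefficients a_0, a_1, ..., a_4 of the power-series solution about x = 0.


Ansatz: y(x) = sum_{n>=0} a_n x^n, so y'(x) = sum_{n>=1} n a_n x^(n-1) and y''(x) = sum_{n>=2} n(n-1) a_n x^(n-2).
Substitute into P(x) y'' + Q(x) y' + R(x) y = 0 with P(x) = 1, Q(x) = 0, R(x) = 2, and match powers of x.
Initial conditions: a_0 = -1, a_1 = 3.
Setting the coefficient of each power of x to zero and solving order by order (substituting the coefficients already found):
  x^0: 2 a_2 + 2 a_0 = 0  ->  2 a_2 = -2 a_0 = 2  ->  a_2 = 1
  x^1: 6 a_3 + 2 a_1 = 0  ->  6 a_3 = -2 a_1 = -6  ->  a_3 = -1
  x^2: 12 a_4 + 2 a_2 = 0  ->  12 a_4 = -2 a_2 = -2  ->  a_4 = -1/6
Truncated series: y(x) = -1 + 3 x + x^2 - x^3 - (1/6) x^4 + O(x^5).

a_0 = -1; a_1 = 3; a_2 = 1; a_3 = -1; a_4 = -1/6


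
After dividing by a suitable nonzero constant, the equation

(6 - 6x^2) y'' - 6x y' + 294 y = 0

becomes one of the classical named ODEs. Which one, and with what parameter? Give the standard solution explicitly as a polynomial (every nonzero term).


All three coefficients share the factor 6; dividing through by 6 gives  (1 - x^2) y'' - x y' + 49 y = 0.
This matches the Chebyshev equation (1 - x^2) y'' - x y' + n^2 y = 0 (note the -x y' term, not -2x y') with n^2 = 49, so n = 7; the polynomial solution is T_7(x).
With y = sum_k a_k x^k, matching x^k gives (k+2)(k+1) a_{k+2} = (k^2 - n^2) a_k = (k - 7)(k + 7) a_k. The right side vanishes at k = 7, so the series with the parity of 7 terminates at degree 7.
Standard normalization: leading coefficient of T_n is 2^(n-1), so a_7 = 2^6 = 64. Work downward with a_k = (k+1)(k+2) a_{k+2} / ((k - 7)(k + 7)):
  a_5 = (6)(7)(64) / ((5 - 7)(5 + 7)) = 2688/(-24) = -112
  a_3 = (4)(5)(-112) / ((3 - 7)(3 + 7)) = -2240/(-40) = 56
  a_1 = (2)(3)(56) / ((1 - 7)(1 + 7)) = 336/(-48) = -7
Hence T_7(x) = 64 x^7 - 112 x^5 + 56 x^3 - 7 x.

T_7(x); series = 64 x^7 - 112 x^5 + 56 x^3 - 7 x


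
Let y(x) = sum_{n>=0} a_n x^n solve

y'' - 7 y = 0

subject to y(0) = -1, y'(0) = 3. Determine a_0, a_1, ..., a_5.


Ansatz: y(x) = sum_{n>=0} a_n x^n, so y'(x) = sum_{n>=1} n a_n x^(n-1) and y''(x) = sum_{n>=2} n(n-1) a_n x^(n-2).
Substitute into P(x) y'' + Q(x) y' + R(x) y = 0 with P(x) = 1, Q(x) = 0, R(x) = -7, and match powers of x.
Initial conditions: a_0 = -1, a_1 = 3.
Setting the coefficient of each power of x to zero and solving order by order (substituting the coefficients already found):
  x^0: 2 a_2 - 7 a_0 = 0  ->  2 a_2 = 7 a_0 = -7  ->  a_2 = -7/2
  x^1: 6 a_3 - 7 a_1 = 0  ->  6 a_3 = 7 a_1 = 21  ->  a_3 = 7/2
  x^2: 12 a_4 - 7 a_2 = 0  ->  12 a_4 = 7 a_2 = -49/2  ->  a_4 = -49/24
  x^3: 20 a_5 - 7 a_3 = 0  ->  20 a_5 = 7 a_3 = 49/2  ->  a_5 = 49/40
Truncated series: y(x) = -1 + 3 x - (7/2) x^2 + (7/2) x^3 - (49/24) x^4 + (49/40) x^5 + O(x^6).

a_0 = -1; a_1 = 3; a_2 = -7/2; a_3 = 7/2; a_4 = -49/24; a_5 = 49/40


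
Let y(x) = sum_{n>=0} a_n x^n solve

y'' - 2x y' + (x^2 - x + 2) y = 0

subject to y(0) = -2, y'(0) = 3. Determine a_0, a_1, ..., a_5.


Ansatz: y(x) = sum_{n>=0} a_n x^n, so y'(x) = sum_{n>=1} n a_n x^(n-1) and y''(x) = sum_{n>=2} n(n-1) a_n x^(n-2).
Substitute into P(x) y'' + Q(x) y' + R(x) y = 0 with P(x) = 1, Q(x) = -2x, R(x) = x^2 - x + 2, and match powers of x.
Initial conditions: a_0 = -2, a_1 = 3.
Setting the coefficient of each power of x to zero and solving order by order (substituting the coefficients already found):
  x^0: 2 a_2 + 2 a_0 = 0  ->  2 a_2 = -2 a_0 = 4  ->  a_2 = 2
  x^1: 6 a_3 - a_0 = 0  ->  6 a_3 = a_0 = -2  ->  a_3 = -1/3
  x^2: 12 a_4 - 2 a_2 - a_1 + a_0 = 0  ->  12 a_4 = 2 a_2 + a_1 - a_0 = 9  ->  a_4 = 3/4
  x^3: 20 a_5 - 4 a_3 - a_2 + a_1 = 0  ->  20 a_5 = 4 a_3 + a_2 - a_1 = -7/3  ->  a_5 = -7/60
Truncated series: y(x) = -2 + 3 x + 2 x^2 - (1/3) x^3 + (3/4) x^4 - (7/60) x^5 + O(x^6).

a_0 = -2; a_1 = 3; a_2 = 2; a_3 = -1/3; a_4 = 3/4; a_5 = -7/60


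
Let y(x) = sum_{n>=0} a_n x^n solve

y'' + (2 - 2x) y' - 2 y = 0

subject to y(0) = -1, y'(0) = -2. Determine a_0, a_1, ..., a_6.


Ansatz: y(x) = sum_{n>=0} a_n x^n, so y'(x) = sum_{n>=1} n a_n x^(n-1) and y''(x) = sum_{n>=2} n(n-1) a_n x^(n-2).
Substitute into P(x) y'' + Q(x) y' + R(x) y = 0 with P(x) = 1, Q(x) = 2 - 2x, R(x) = -2, and match powers of x.
Initial conditions: a_0 = -1, a_1 = -2.
Setting the coefficient of each power of x to zero and solving order by order (substituting the coefficients already found):
  x^0: 2 a_2 + 2 a_1 - 2 a_0 = 0  ->  2 a_2 = -2 a_1 + 2 a_0 = 2  ->  a_2 = 1
  x^1: 6 a_3 + 4 a_2 - 4 a_1 = 0  ->  6 a_3 = -4 a_2 + 4 a_1 = -12  ->  a_3 = -2
  x^2: 12 a_4 + 6 a_3 - 6 a_2 = 0  ->  12 a_4 = -6 a_3 + 6 a_2 = 18  ->  a_4 = 3/2
  x^3: 20 a_5 + 8 a_4 - 8 a_3 = 0  ->  20 a_5 = -8 a_4 + 8 a_3 = -28  ->  a_5 = -7/5
  x^4: 30 a_6 + 10 a_5 - 10 a_4 = 0  ->  30 a_6 = -10 a_5 + 10 a_4 = 29  ->  a_6 = 29/30
Truncated series: y(x) = -1 - 2 x + x^2 - 2 x^3 + (3/2) x^4 - (7/5) x^5 + (29/30) x^6 + O(x^7).

a_0 = -1; a_1 = -2; a_2 = 1; a_3 = -2; a_4 = 3/2; a_5 = -7/5; a_6 = 29/30


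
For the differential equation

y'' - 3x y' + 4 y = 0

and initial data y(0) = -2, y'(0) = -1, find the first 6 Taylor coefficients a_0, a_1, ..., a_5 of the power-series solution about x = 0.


Ansatz: y(x) = sum_{n>=0} a_n x^n, so y'(x) = sum_{n>=1} n a_n x^(n-1) and y''(x) = sum_{n>=2} n(n-1) a_n x^(n-2).
Substitute into P(x) y'' + Q(x) y' + R(x) y = 0 with P(x) = 1, Q(x) = -3x, R(x) = 4, and match powers of x.
Initial conditions: a_0 = -2, a_1 = -1.
Setting the coefficient of each power of x to zero and solving order by order (substituting the coefficients already found):
  x^0: 2 a_2 + 4 a_0 = 0  ->  2 a_2 = -4 a_0 = 8  ->  a_2 = 4
  x^1: 6 a_3 + a_1 = 0  ->  6 a_3 = -a_1 = 1  ->  a_3 = 1/6
  x^2: 12 a_4 - 2 a_2 = 0  ->  12 a_4 = 2 a_2 = 8  ->  a_4 = 2/3
  x^3: 20 a_5 - 5 a_3 = 0  ->  20 a_5 = 5 a_3 = 5/6  ->  a_5 = 1/24
Truncated series: y(x) = -2 - x + 4 x^2 + (1/6) x^3 + (2/3) x^4 + (1/24) x^5 + O(x^6).

a_0 = -2; a_1 = -1; a_2 = 4; a_3 = 1/6; a_4 = 2/3; a_5 = 1/24


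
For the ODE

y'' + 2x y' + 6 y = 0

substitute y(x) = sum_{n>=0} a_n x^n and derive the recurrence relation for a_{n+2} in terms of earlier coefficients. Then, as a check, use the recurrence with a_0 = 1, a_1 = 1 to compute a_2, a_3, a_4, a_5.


Substitute y = sum_n a_n x^n.
y''(x) has coefficient (n+2)(n+1) a_{n+2} at x^n;
2 x y'(x) has coefficient 2 n a_n at x^n (shift);
6 y(x) has coefficient 6 a_n at x^n.
Matching x^n: (n+2)(n+1) a_{n+2} + (2n + 6) a_n = 0.
Thus a_{n+2} = (-2n - 6) / ((n+1)(n+2)) * a_n.

Check with a_0 = 1, a_1 = 1 (apply the recurrence for n = 0, 1, 2, 3): a_0 = 1, a_1 = 1, a_2 = -3, a_3 = -4/3, a_4 = 5/2, a_5 = 4/5.

a_(n+2) = (-2n - 6) / ((n+1)(n+2)) * a_n; check: a_0 = 1, a_1 = 1, a_2 = -3, a_3 = -4/3, a_4 = 5/2, a_5 = 4/5


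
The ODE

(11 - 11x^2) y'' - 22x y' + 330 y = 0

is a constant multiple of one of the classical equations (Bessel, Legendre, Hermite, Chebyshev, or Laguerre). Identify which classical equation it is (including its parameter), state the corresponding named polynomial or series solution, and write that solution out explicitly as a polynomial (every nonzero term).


All three coefficients share the factor 11; dividing through by 11 gives  (1 - x^2) y'' - 2x y' + 30 y = 0.
This matches the Legendre equation (1 - x^2) y'' - 2x y' + n(n+1) y = 0 (note the -2x y' term) with n(n+1) = 30, so n = 5; the polynomial solution is P_5(x).
With y = sum_k a_k x^k, matching x^k gives (k+2)(k+1) a_{k+2} = [k(k+1) - n(n+1)] a_k = (k - 5)(k + 6) a_k. The right side vanishes at k = 5, so the series with the parity of 5 terminates at degree 5.
Standard normalization (P_n(1) = 1): leading coefficient (2n)!/(2^n (n!)^2) = 3628800/(32*14400) = 63/8, so a_5 = 63/8. Work downward with a_k = (k+1)(k+2) a_{k+2} / ((k - 5)(k + 6)):
  a_3 = (4)(5)(63/8) / ((3 - 5)(3 + 6)) = (315/2)/(-18) = -35/4
  a_1 = (2)(3)(-35/4) / ((1 - 5)(1 + 6)) = (-105/2)/(-28) = 15/8
Hence P_5(x) = 63 x^5/8 - 35 x^3/4 + 15 x/8.

P_5(x); series = 63 x^5/8 - 35 x^3/4 + 15 x/8


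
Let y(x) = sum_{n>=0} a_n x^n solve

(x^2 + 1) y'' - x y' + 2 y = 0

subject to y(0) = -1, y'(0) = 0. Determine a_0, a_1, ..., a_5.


Ansatz: y(x) = sum_{n>=0} a_n x^n, so y'(x) = sum_{n>=1} n a_n x^(n-1) and y''(x) = sum_{n>=2} n(n-1) a_n x^(n-2).
Substitute into P(x) y'' + Q(x) y' + R(x) y = 0 with P(x) = x^2 + 1, Q(x) = -x, R(x) = 2, and match powers of x.
Initial conditions: a_0 = -1, a_1 = 0.
Setting the coefficient of each power of x to zero and solving order by order (substituting the coefficients already found):
  x^0: 2 a_2 + 2 a_0 = 0  ->  2 a_2 = -2 a_0 = 2  ->  a_2 = 1
  x^1: 6 a_3 + a_1 = 0  ->  6 a_3 = -a_1 = 0  ->  a_3 = 0
  x^2: 12 a_4 + 2 a_2 = 0  ->  12 a_4 = -2 a_2 = -2  ->  a_4 = -1/6
  x^3: 20 a_5 + 5 a_3 = 0  ->  20 a_5 = -5 a_3 = 0  ->  a_5 = 0
Truncated series: y(x) = -1 + x^2 - (1/6) x^4 + O(x^6).

a_0 = -1; a_1 = 0; a_2 = 1; a_3 = 0; a_4 = -1/6; a_5 = 0


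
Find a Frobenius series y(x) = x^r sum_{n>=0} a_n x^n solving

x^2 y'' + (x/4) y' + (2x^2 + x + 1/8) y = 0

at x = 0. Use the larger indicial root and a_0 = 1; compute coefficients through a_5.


Write in Frobenius form y'' + (p(x)/x) y' + (q(x)/x^2) y = 0:
  p(x) = 1/4,  q(x) = 2x^2 + x + 1/8.
Indicial equation: r(r-1) + (1/4) r + (1/8) = 0 -> roots r_1 = 1/2, r_2 = 1/4.
Take r = r_1 = 1/2. Let y(x) = x^r sum_{n>=0} a_n x^n with a_0 = 1.
Substitute y = x^r sum a_n x^n and match x^{r+n}. The recurrence is
  D(n) a_n + 1 a_{n-1} + 2 a_{n-2} = 0,  where D(n) = (r+n)(r+n-1) + (1/4)(r+n) + (1/8).
  a_n = [-1 a_{n-1} - 2 a_{n-2}] / D(n).
Since the indicial polynomial factors as (r - r_1)(r - r_2), D(n) = (r_1 + n - r_1)(r_1 + n - r_2) = n(n + 1/4).
Evaluating step by step (a_0 = 1):
  n = 1: D(1) = 1(1 + 1/4) = 5/4; numerator = -1(1) = -1; a_1 = (-1)/(5/4) = -4/5
  n = 2: D(2) = 2(2 + 1/4) = 9/2; numerator = -1(-4/5) - 2(1) = -6/5; a_2 = (-6/5)/(9/2) = -4/15
  n = 3: D(3) = 3(3 + 1/4) = 39/4; numerator = -1(-4/15) - 2(-4/5) = 28/15; a_3 = (28/15)/(39/4) = 112/585
  n = 4: D(4) = 4(4 + 1/4) = 17; numerator = -1(112/585) - 2(-4/15) = 40/117; a_4 = (40/117)/(17) = 40/1989
  n = 5: D(5) = 5(5 + 1/4) = 105/4; numerator = -1(40/1989) - 2(112/585) = -1336/3315; a_5 = (-1336/3315)/(105/4) = -5344/348075

r = 1/2; a_0 = 1; a_1 = -4/5; a_2 = -4/15; a_3 = 112/585; a_4 = 40/1989; a_5 = -5344/348075


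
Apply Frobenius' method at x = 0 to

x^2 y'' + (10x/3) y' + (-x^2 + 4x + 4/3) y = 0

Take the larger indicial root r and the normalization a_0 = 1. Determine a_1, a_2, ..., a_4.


Write in Frobenius form y'' + (p(x)/x) y' + (q(x)/x^2) y = 0:
  p(x) = 10/3,  q(x) = -x^2 + 4x + 4/3.
Indicial equation: r(r-1) + (10/3) r + (4/3) = 0 -> roots r_1 = -1, r_2 = -4/3.
Take r = r_1 = -1. Let y(x) = x^r sum_{n>=0} a_n x^n with a_0 = 1.
Substitute y = x^r sum a_n x^n and match x^{r+n}. The recurrence is
  D(n) a_n + 4 a_{n-1} - 1 a_{n-2} = 0,  where D(n) = (r+n)(r+n-1) + (10/3)(r+n) + (4/3).
  a_n = [-4 a_{n-1} + 1 a_{n-2}] / D(n).
Since the indicial polynomial factors as (r - r_1)(r - r_2), D(n) = (r_1 + n - r_1)(r_1 + n - r_2) = n(n + 1/3).
Evaluating step by step (a_0 = 1):
  n = 1: D(1) = 1(1 + 1/3) = 4/3; numerator = -4(1) = -4; a_1 = (-4)/(4/3) = -3
  n = 2: D(2) = 2(2 + 1/3) = 14/3; numerator = -4(-3) + 1(1) = 13; a_2 = (13)/(14/3) = 39/14
  n = 3: D(3) = 3(3 + 1/3) = 10; numerator = -4(39/14) + 1(-3) = -99/7; a_3 = (-99/7)/(10) = -99/70
  n = 4: D(4) = 4(4 + 1/3) = 52/3; numerator = -4(-99/70) + 1(39/14) = 591/70; a_4 = (591/70)/(52/3) = 1773/3640

r = -1; a_0 = 1; a_1 = -3; a_2 = 39/14; a_3 = -99/70; a_4 = 1773/3640


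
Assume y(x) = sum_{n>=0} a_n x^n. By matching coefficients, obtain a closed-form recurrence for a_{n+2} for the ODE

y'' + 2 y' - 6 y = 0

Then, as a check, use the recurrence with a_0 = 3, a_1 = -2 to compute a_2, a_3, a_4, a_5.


Substitute y = sum_n a_n x^n.
y''(x) has coefficient (n+2)(n+1) a_{n+2} at x^n;
2 y'(x) has coefficient 2 (n+1) a_{n+1} at x^n;
-6 y(x) has coefficient -6 a_n at x^n.
Matching x^n: (n+2)(n+1) a_{n+2} + 2 (n+1) a_{n+1} - 6 a_n = 0.
Thus a_{n+2} = [-2 (n+1) a_{n+1} + 6 a_n] / ((n+1)(n+2)).

Check with a_0 = 3, a_1 = -2 (apply the recurrence for n = 0, 1, 2, 3): a_0 = 3, a_1 = -2, a_2 = 11, a_3 = -28/3, a_4 = 61/6, a_5 = -103/15.

a_(n+2) = [-2 (n+1) a_(n+1) + 6 a_n] / ((n+1)(n+2)); check: a_0 = 3, a_1 = -2, a_2 = 11, a_3 = -28/3, a_4 = 61/6, a_5 = -103/15


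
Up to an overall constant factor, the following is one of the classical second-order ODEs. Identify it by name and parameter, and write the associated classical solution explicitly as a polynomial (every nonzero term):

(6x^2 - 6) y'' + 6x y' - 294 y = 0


All three coefficients share the factor -6; dividing through by -6 gives  (1 - x^2) y'' - x y' + 49 y = 0.
This matches the Chebyshev equation (1 - x^2) y'' - x y' + n^2 y = 0 (note the -x y' term, not -2x y') with n^2 = 49, so n = 7; the polynomial solution is T_7(x).
With y = sum_k a_k x^k, matching x^k gives (k+2)(k+1) a_{k+2} = (k^2 - n^2) a_k = (k - 7)(k + 7) a_k. The right side vanishes at k = 7, so the series with the parity of 7 terminates at degree 7.
Standard normalization: leading coefficient of T_n is 2^(n-1), so a_7 = 2^6 = 64. Work downward with a_k = (k+1)(k+2) a_{k+2} / ((k - 7)(k + 7)):
  a_5 = (6)(7)(64) / ((5 - 7)(5 + 7)) = 2688/(-24) = -112
  a_3 = (4)(5)(-112) / ((3 - 7)(3 + 7)) = -2240/(-40) = 56
  a_1 = (2)(3)(56) / ((1 - 7)(1 + 7)) = 336/(-48) = -7
Hence T_7(x) = 64 x^7 - 112 x^5 + 56 x^3 - 7 x.

T_7(x); series = 64 x^7 - 112 x^5 + 56 x^3 - 7 x


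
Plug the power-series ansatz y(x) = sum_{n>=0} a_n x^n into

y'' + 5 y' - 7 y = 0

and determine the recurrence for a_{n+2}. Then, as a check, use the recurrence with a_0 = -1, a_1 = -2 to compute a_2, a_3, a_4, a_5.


Substitute y = sum_n a_n x^n.
y''(x) has coefficient (n+2)(n+1) a_{n+2} at x^n;
5 y'(x) has coefficient 5 (n+1) a_{n+1} at x^n;
-7 y(x) has coefficient -7 a_n at x^n.
Matching x^n: (n+2)(n+1) a_{n+2} + 5 (n+1) a_{n+1} - 7 a_n = 0.
Thus a_{n+2} = [-5 (n+1) a_{n+1} + 7 a_n] / ((n+1)(n+2)).

Check with a_0 = -1, a_1 = -2 (apply the recurrence for n = 0, 1, 2, 3): a_0 = -1, a_1 = -2, a_2 = 3/2, a_3 = -29/6, a_4 = 83/12, a_5 = -1033/120.

a_(n+2) = [-5 (n+1) a_(n+1) + 7 a_n] / ((n+1)(n+2)); check: a_0 = -1, a_1 = -2, a_2 = 3/2, a_3 = -29/6, a_4 = 83/12, a_5 = -1033/120


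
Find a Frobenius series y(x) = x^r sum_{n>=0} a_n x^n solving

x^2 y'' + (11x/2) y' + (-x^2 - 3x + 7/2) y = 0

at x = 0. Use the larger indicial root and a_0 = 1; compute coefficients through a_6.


Write in Frobenius form y'' + (p(x)/x) y' + (q(x)/x^2) y = 0:
  p(x) = 11/2,  q(x) = -x^2 - 3x + 7/2.
Indicial equation: r(r-1) + (11/2) r + (7/2) = 0 -> roots r_1 = -1, r_2 = -7/2.
Take r = r_1 = -1. Let y(x) = x^r sum_{n>=0} a_n x^n with a_0 = 1.
Substitute y = x^r sum a_n x^n and match x^{r+n}. The recurrence is
  D(n) a_n - 3 a_{n-1} - 1 a_{n-2} = 0,  where D(n) = (r+n)(r+n-1) + (11/2)(r+n) + (7/2).
  a_n = [3 a_{n-1} + 1 a_{n-2}] / D(n).
Since the indicial polynomial factors as (r - r_1)(r - r_2), D(n) = (r_1 + n - r_1)(r_1 + n - r_2) = n(n + 5/2).
Evaluating step by step (a_0 = 1):
  n = 1: D(1) = 1(1 + 5/2) = 7/2; numerator = 3(1) = 3; a_1 = (3)/(7/2) = 6/7
  n = 2: D(2) = 2(2 + 5/2) = 9; numerator = 3(6/7) + 1(1) = 25/7; a_2 = (25/7)/(9) = 25/63
  n = 3: D(3) = 3(3 + 5/2) = 33/2; numerator = 3(25/63) + 1(6/7) = 43/21; a_3 = (43/21)/(33/2) = 86/693
  n = 4: D(4) = 4(4 + 5/2) = 26; numerator = 3(86/693) + 1(25/63) = 533/693; a_4 = (533/693)/(26) = 41/1386
  n = 5: D(5) = 5(5 + 5/2) = 75/2; numerator = 3(41/1386) + 1(86/693) = 295/1386; a_5 = (295/1386)/(75/2) = 59/10395
  n = 6: D(6) = 6(6 + 5/2) = 51; numerator = 3(59/10395) + 1(41/1386) = 323/6930; a_6 = (323/6930)/(51) = 19/20790

r = -1; a_0 = 1; a_1 = 6/7; a_2 = 25/63; a_3 = 86/693; a_4 = 41/1386; a_5 = 59/10395; a_6 = 19/20790


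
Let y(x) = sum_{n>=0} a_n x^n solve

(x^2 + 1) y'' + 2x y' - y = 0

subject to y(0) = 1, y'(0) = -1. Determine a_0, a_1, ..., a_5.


Ansatz: y(x) = sum_{n>=0} a_n x^n, so y'(x) = sum_{n>=1} n a_n x^(n-1) and y''(x) = sum_{n>=2} n(n-1) a_n x^(n-2).
Substitute into P(x) y'' + Q(x) y' + R(x) y = 0 with P(x) = x^2 + 1, Q(x) = 2x, R(x) = -1, and match powers of x.
Initial conditions: a_0 = 1, a_1 = -1.
Setting the coefficient of each power of x to zero and solving order by order (substituting the coefficients already found):
  x^0: 2 a_2 - a_0 = 0  ->  2 a_2 = a_0 = 1  ->  a_2 = 1/2
  x^1: 6 a_3 + a_1 = 0  ->  6 a_3 = -a_1 = 1  ->  a_3 = 1/6
  x^2: 12 a_4 + 5 a_2 = 0  ->  12 a_4 = -5 a_2 = -5/2  ->  a_4 = -5/24
  x^3: 20 a_5 + 11 a_3 = 0  ->  20 a_5 = -11 a_3 = -11/6  ->  a_5 = -11/120
Truncated series: y(x) = 1 - x + (1/2) x^2 + (1/6) x^3 - (5/24) x^4 - (11/120) x^5 + O(x^6).

a_0 = 1; a_1 = -1; a_2 = 1/2; a_3 = 1/6; a_4 = -5/24; a_5 = -11/120


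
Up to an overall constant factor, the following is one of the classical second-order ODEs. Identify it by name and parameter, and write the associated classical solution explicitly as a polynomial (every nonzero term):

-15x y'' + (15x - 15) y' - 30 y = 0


All three coefficients share the factor -15; dividing through by -15 gives  x y'' + (1 - x) y' + 2 y = 0.
This matches the Laguerre equation x y'' + (1 - x) y' + n y = 0 with n = 2; the polynomial solution is L_2(x).
With y = sum_k a_k x^k, matching x^k gives (k+1)k a_{k+1} + (k+1) a_{k+1} - k a_k + n a_k = 0, i.e. (k+1)^2 a_{k+1} = (k - n) a_k = (k - 2) a_k. The right side vanishes at k = 2, so the series terminates at degree 2.
Standard normalization L_n(0) = 1 gives a_0 = 1. Work upward with a_{k+1} = (k - 2) a_k / (k+1)^2:
  a_1 = (0 - 2)(1) / 1^2 = -2/1 = -2
  a_2 = (1 - 2)(-2) / 2^2 = 2/4 = 1/2
Hence L_2(x) = x^2/2 - 2 x + 1.

L_2(x); series = x^2/2 - 2 x + 1


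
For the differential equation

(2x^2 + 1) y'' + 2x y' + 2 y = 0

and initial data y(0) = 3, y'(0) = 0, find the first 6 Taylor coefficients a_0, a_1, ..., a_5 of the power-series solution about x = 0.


Ansatz: y(x) = sum_{n>=0} a_n x^n, so y'(x) = sum_{n>=1} n a_n x^(n-1) and y''(x) = sum_{n>=2} n(n-1) a_n x^(n-2).
Substitute into P(x) y'' + Q(x) y' + R(x) y = 0 with P(x) = 2x^2 + 1, Q(x) = 2x, R(x) = 2, and match powers of x.
Initial conditions: a_0 = 3, a_1 = 0.
Setting the coefficient of each power of x to zero and solving order by order (substituting the coefficients already found):
  x^0: 2 a_2 + 2 a_0 = 0  ->  2 a_2 = -2 a_0 = -6  ->  a_2 = -3
  x^1: 6 a_3 + 4 a_1 = 0  ->  6 a_3 = -4 a_1 = 0  ->  a_3 = 0
  x^2: 12 a_4 + 10 a_2 = 0  ->  12 a_4 = -10 a_2 = 30  ->  a_4 = 5/2
  x^3: 20 a_5 + 20 a_3 = 0  ->  20 a_5 = -20 a_3 = 0  ->  a_5 = 0
Truncated series: y(x) = 3 - 3 x^2 + (5/2) x^4 + O(x^6).

a_0 = 3; a_1 = 0; a_2 = -3; a_3 = 0; a_4 = 5/2; a_5 = 0


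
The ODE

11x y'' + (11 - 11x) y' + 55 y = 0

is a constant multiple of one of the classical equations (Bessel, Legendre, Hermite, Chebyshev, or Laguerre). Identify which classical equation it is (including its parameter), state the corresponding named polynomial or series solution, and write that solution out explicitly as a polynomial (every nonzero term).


All three coefficients share the factor 11; dividing through by 11 gives  x y'' + (1 - x) y' + 5 y = 0.
This matches the Laguerre equation x y'' + (1 - x) y' + n y = 0 with n = 5; the polynomial solution is L_5(x).
With y = sum_k a_k x^k, matching x^k gives (k+1)k a_{k+1} + (k+1) a_{k+1} - k a_k + n a_k = 0, i.e. (k+1)^2 a_{k+1} = (k - n) a_k = (k - 5) a_k. The right side vanishes at k = 5, so the series terminates at degree 5.
Standard normalization L_n(0) = 1 gives a_0 = 1. Work upward with a_{k+1} = (k - 5) a_k / (k+1)^2:
  a_1 = (0 - 5)(1) / 1^2 = -5/1 = -5
  a_2 = (1 - 5)(-5) / 2^2 = 20/4 = 5
  a_3 = (2 - 5)(5) / 3^2 = -15/9 = -5/3
  a_4 = (3 - 5)(-5/3) / 4^2 = (10/3)/16 = 5/24
  a_5 = (4 - 5)(5/24) / 5^2 = (-5/24)/25 = -1/120
Hence L_5(x) = -x^5/120 + 5 x^4/24 - 5 x^3/3 + 5 x^2 - 5 x + 1.

L_5(x); series = -x^5/120 + 5 x^4/24 - 5 x^3/3 + 5 x^2 - 5 x + 1


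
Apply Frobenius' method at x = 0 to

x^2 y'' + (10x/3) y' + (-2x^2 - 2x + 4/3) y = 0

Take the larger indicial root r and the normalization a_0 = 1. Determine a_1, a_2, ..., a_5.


Write in Frobenius form y'' + (p(x)/x) y' + (q(x)/x^2) y = 0:
  p(x) = 10/3,  q(x) = -2x^2 - 2x + 4/3.
Indicial equation: r(r-1) + (10/3) r + (4/3) = 0 -> roots r_1 = -1, r_2 = -4/3.
Take r = r_1 = -1. Let y(x) = x^r sum_{n>=0} a_n x^n with a_0 = 1.
Substitute y = x^r sum a_n x^n and match x^{r+n}. The recurrence is
  D(n) a_n - 2 a_{n-1} - 2 a_{n-2} = 0,  where D(n) = (r+n)(r+n-1) + (10/3)(r+n) + (4/3).
  a_n = [2 a_{n-1} + 2 a_{n-2}] / D(n).
Since the indicial polynomial factors as (r - r_1)(r - r_2), D(n) = (r_1 + n - r_1)(r_1 + n - r_2) = n(n + 1/3).
Evaluating step by step (a_0 = 1):
  n = 1: D(1) = 1(1 + 1/3) = 4/3; numerator = 2(1) = 2; a_1 = (2)/(4/3) = 3/2
  n = 2: D(2) = 2(2 + 1/3) = 14/3; numerator = 2(3/2) + 2(1) = 5; a_2 = (5)/(14/3) = 15/14
  n = 3: D(3) = 3(3 + 1/3) = 10; numerator = 2(15/14) + 2(3/2) = 36/7; a_3 = (36/7)/(10) = 18/35
  n = 4: D(4) = 4(4 + 1/3) = 52/3; numerator = 2(18/35) + 2(15/14) = 111/35; a_4 = (111/35)/(52/3) = 333/1820
  n = 5: D(5) = 5(5 + 1/3) = 80/3; numerator = 2(333/1820) + 2(18/35) = 1269/910; a_5 = (1269/910)/(80/3) = 3807/72800

r = -1; a_0 = 1; a_1 = 3/2; a_2 = 15/14; a_3 = 18/35; a_4 = 333/1820; a_5 = 3807/72800


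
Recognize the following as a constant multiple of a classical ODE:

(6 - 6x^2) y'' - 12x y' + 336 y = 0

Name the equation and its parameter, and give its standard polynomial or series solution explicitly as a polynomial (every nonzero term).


All three coefficients share the factor 6; dividing through by 6 gives  (1 - x^2) y'' - 2x y' + 56 y = 0.
This matches the Legendre equation (1 - x^2) y'' - 2x y' + n(n+1) y = 0 (note the -2x y' term) with n(n+1) = 56, so n = 7; the polynomial solution is P_7(x).
With y = sum_k a_k x^k, matching x^k gives (k+2)(k+1) a_{k+2} = [k(k+1) - n(n+1)] a_k = (k - 7)(k + 8) a_k. The right side vanishes at k = 7, so the series with the parity of 7 terminates at degree 7.
Standard normalization (P_n(1) = 1): leading coefficient (2n)!/(2^n (n!)^2) = 87178291200/(128*25401600) = 429/16, so a_7 = 429/16. Work downward with a_k = (k+1)(k+2) a_{k+2} / ((k - 7)(k + 8)):
  a_5 = (6)(7)(429/16) / ((5 - 7)(5 + 8)) = (9009/8)/(-26) = -693/16
  a_3 = (4)(5)(-693/16) / ((3 - 7)(3 + 8)) = (-3465/4)/(-44) = 315/16
  a_1 = (2)(3)(315/16) / ((1 - 7)(1 + 8)) = (945/8)/(-54) = -35/16
Hence P_7(x) = 429 x^7/16 - 693 x^5/16 + 315 x^3/16 - 35 x/16.

P_7(x); series = 429 x^7/16 - 693 x^5/16 + 315 x^3/16 - 35 x/16


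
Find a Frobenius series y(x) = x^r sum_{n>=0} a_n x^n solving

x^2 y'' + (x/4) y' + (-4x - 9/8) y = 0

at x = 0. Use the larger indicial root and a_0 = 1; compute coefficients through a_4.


Write in Frobenius form y'' + (p(x)/x) y' + (q(x)/x^2) y = 0:
  p(x) = 1/4,  q(x) = -4x - 9/8.
Indicial equation: r(r-1) + (1/4) r + (-9/8) = 0 -> roots r_1 = 3/2, r_2 = -3/4.
Take r = r_1 = 3/2. Let y(x) = x^r sum_{n>=0} a_n x^n with a_0 = 1.
Substitute y = x^r sum a_n x^n and match x^{r+n}. The recurrence is
  D(n) a_n - 4 a_{n-1} = 0,  where D(n) = (r+n)(r+n-1) + (1/4)(r+n) + (-9/8).
  a_n = 4 / D(n) * a_{n-1}.
Since the indicial polynomial factors as (r - r_1)(r - r_2), D(n) = (r_1 + n - r_1)(r_1 + n - r_2) = n(n + 9/4).
Evaluating step by step (a_0 = 1):
  n = 1: D(1) = 1(1 + 9/4) = 13/4; numerator = 4(1) = 4; a_1 = (4)/(13/4) = 16/13
  n = 2: D(2) = 2(2 + 9/4) = 17/2; numerator = 4(16/13) = 64/13; a_2 = (64/13)/(17/2) = 128/221
  n = 3: D(3) = 3(3 + 9/4) = 63/4; numerator = 4(128/221) = 512/221; a_3 = (512/221)/(63/4) = 2048/13923
  n = 4: D(4) = 4(4 + 9/4) = 25; numerator = 4(2048/13923) = 8192/13923; a_4 = (8192/13923)/(25) = 8192/348075

r = 3/2; a_0 = 1; a_1 = 16/13; a_2 = 128/221; a_3 = 2048/13923; a_4 = 8192/348075
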